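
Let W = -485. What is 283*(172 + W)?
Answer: -88579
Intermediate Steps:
283*(172 + W) = 283*(172 - 485) = 283*(-313) = -88579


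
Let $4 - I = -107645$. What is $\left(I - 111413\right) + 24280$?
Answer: $20516$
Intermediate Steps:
$I = 107649$ ($I = 4 - -107645 = 4 + 107645 = 107649$)
$\left(I - 111413\right) + 24280 = \left(107649 - 111413\right) + 24280 = -3764 + 24280 = 20516$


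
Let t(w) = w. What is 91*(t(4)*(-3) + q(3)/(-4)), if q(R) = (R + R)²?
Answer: -1911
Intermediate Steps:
q(R) = 4*R² (q(R) = (2*R)² = 4*R²)
91*(t(4)*(-3) + q(3)/(-4)) = 91*(4*(-3) + (4*3²)/(-4)) = 91*(-12 + (4*9)*(-¼)) = 91*(-12 + 36*(-¼)) = 91*(-12 - 9) = 91*(-21) = -1911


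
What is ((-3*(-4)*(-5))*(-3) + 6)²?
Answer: 34596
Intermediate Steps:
((-3*(-4)*(-5))*(-3) + 6)² = ((12*(-5))*(-3) + 6)² = (-60*(-3) + 6)² = (180 + 6)² = 186² = 34596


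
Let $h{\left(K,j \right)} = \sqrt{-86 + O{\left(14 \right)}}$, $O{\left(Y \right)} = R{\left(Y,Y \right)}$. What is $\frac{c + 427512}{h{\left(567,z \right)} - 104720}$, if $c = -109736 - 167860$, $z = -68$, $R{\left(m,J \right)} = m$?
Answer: $- \frac{1962400440}{1370784809} - \frac{112437 i \sqrt{2}}{1370784809} \approx -1.4316 - 0.000116 i$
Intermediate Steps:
$c = -277596$
$O{\left(Y \right)} = Y$
$h{\left(K,j \right)} = 6 i \sqrt{2}$ ($h{\left(K,j \right)} = \sqrt{-86 + 14} = \sqrt{-72} = 6 i \sqrt{2}$)
$\frac{c + 427512}{h{\left(567,z \right)} - 104720} = \frac{-277596 + 427512}{6 i \sqrt{2} - 104720} = \frac{149916}{-104720 + 6 i \sqrt{2}}$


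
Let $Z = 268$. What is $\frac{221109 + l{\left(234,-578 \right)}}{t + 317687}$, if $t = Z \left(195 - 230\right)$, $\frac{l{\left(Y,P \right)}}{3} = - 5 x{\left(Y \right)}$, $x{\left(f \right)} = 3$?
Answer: $\frac{73688}{102769} \approx 0.71703$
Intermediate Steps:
$l{\left(Y,P \right)} = -45$ ($l{\left(Y,P \right)} = 3 \left(\left(-5\right) 3\right) = 3 \left(-15\right) = -45$)
$t = -9380$ ($t = 268 \left(195 - 230\right) = 268 \left(-35\right) = -9380$)
$\frac{221109 + l{\left(234,-578 \right)}}{t + 317687} = \frac{221109 - 45}{-9380 + 317687} = \frac{221064}{308307} = 221064 \cdot \frac{1}{308307} = \frac{73688}{102769}$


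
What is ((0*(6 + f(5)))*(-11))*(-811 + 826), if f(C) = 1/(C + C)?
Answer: 0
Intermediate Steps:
f(C) = 1/(2*C)
((0*(6 + f(5)))*(-11))*(-811 + 826) = ((0*(6 + (1/2)/5))*(-11))*(-811 + 826) = ((0*(6 + (1/2)*(1/5)))*(-11))*15 = ((0*(6 + 1/10))*(-11))*15 = ((0*(61/10))*(-11))*15 = (0*(-11))*15 = 0*15 = 0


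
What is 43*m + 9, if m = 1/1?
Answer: 52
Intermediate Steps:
m = 1
43*m + 9 = 43*1 + 9 = 43 + 9 = 52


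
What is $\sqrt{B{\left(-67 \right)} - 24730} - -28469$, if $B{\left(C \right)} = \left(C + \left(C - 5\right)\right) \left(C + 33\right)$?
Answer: $28469 + 2 i \sqrt{5001} \approx 28469.0 + 141.44 i$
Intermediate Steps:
$B{\left(C \right)} = \left(-5 + 2 C\right) \left(33 + C\right)$ ($B{\left(C \right)} = \left(C + \left(-5 + C\right)\right) \left(33 + C\right) = \left(-5 + 2 C\right) \left(33 + C\right)$)
$\sqrt{B{\left(-67 \right)} - 24730} - -28469 = \sqrt{\left(-165 + 2 \left(-67\right)^{2} + 61 \left(-67\right)\right) - 24730} - -28469 = \sqrt{\left(-165 + 2 \cdot 4489 - 4087\right) - 24730} + 28469 = \sqrt{\left(-165 + 8978 - 4087\right) - 24730} + 28469 = \sqrt{4726 - 24730} + 28469 = \sqrt{-20004} + 28469 = 2 i \sqrt{5001} + 28469 = 28469 + 2 i \sqrt{5001}$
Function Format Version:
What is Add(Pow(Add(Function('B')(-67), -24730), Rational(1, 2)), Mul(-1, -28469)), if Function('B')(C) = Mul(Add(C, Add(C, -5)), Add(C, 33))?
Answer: Add(28469, Mul(2, I, Pow(5001, Rational(1, 2)))) ≈ Add(28469., Mul(141.44, I))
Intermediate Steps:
Function('B')(C) = Mul(Add(-5, Mul(2, C)), Add(33, C)) (Function('B')(C) = Mul(Add(C, Add(-5, C)), Add(33, C)) = Mul(Add(-5, Mul(2, C)), Add(33, C)))
Add(Pow(Add(Function('B')(-67), -24730), Rational(1, 2)), Mul(-1, -28469)) = Add(Pow(Add(Add(-165, Mul(2, Pow(-67, 2)), Mul(61, -67)), -24730), Rational(1, 2)), Mul(-1, -28469)) = Add(Pow(Add(Add(-165, Mul(2, 4489), -4087), -24730), Rational(1, 2)), 28469) = Add(Pow(Add(Add(-165, 8978, -4087), -24730), Rational(1, 2)), 28469) = Add(Pow(Add(4726, -24730), Rational(1, 2)), 28469) = Add(Pow(-20004, Rational(1, 2)), 28469) = Add(Mul(2, I, Pow(5001, Rational(1, 2))), 28469) = Add(28469, Mul(2, I, Pow(5001, Rational(1, 2))))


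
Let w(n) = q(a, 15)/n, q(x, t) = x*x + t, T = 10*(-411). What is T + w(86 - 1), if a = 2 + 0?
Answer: -349331/85 ≈ -4109.8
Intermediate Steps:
T = -4110
a = 2
q(x, t) = t + x² (q(x, t) = x² + t = t + x²)
w(n) = 19/n (w(n) = (15 + 2²)/n = (15 + 4)/n = 19/n)
T + w(86 - 1) = -4110 + 19/(86 - 1) = -4110 + 19/85 = -349331/85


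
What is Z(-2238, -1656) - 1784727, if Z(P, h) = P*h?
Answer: 1921401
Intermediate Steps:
Z(-2238, -1656) - 1784727 = -2238*(-1656) - 1784727 = 3706128 - 1784727 = 1921401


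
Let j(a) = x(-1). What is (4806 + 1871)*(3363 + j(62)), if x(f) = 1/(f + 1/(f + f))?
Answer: 67350899/3 ≈ 2.2450e+7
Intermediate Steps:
x(f) = 1/(f + 1/(2*f))
j(a) = -⅔ (j(a) = 2*(-1)/(1 + 2*(-1)²) = 2*(-1)/(1 + 2*1) = 2*(-1)/(1 + 2) = 2*(-1)/3 = 2*(-1)*(⅓) = -⅔)
(4806 + 1871)*(3363 + j(62)) = (4806 + 1871)*(3363 - ⅔) = 6677*(10087/3) = 67350899/3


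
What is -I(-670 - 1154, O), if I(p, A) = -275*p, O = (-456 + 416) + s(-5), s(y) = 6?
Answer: -501600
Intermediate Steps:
O = -34 (O = (-456 + 416) + 6 = -40 + 6 = -34)
-I(-670 - 1154, O) = -(-275)*(-670 - 1154) = -(-275)*(-1824) = -1*501600 = -501600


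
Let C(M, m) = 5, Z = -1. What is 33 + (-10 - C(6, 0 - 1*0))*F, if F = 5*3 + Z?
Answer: -177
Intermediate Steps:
F = 14 (F = 5*3 - 1 = 15 - 1 = 14)
33 + (-10 - C(6, 0 - 1*0))*F = 33 + (-10 - 1*5)*14 = 33 + (-10 - 5)*14 = 33 - 15*14 = 33 - 210 = -177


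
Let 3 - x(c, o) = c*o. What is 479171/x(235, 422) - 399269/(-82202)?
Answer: 205494381/8151725734 ≈ 0.025209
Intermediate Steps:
x(c, o) = 3 - c*o
479171/x(235, 422) - 399269/(-82202) = 479171/(3 - 1*235*422) - 399269/(-82202) = 479171/(3 - 99170) - 399269*(-1/82202) = 479171/(-99167) + 399269/82202 = 479171*(-1/99167) + 399269/82202 = -479171/99167 + 399269/82202 = 205494381/8151725734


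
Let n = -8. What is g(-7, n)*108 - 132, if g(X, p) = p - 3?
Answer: -1320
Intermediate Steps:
g(X, p) = -3 + p
g(-7, n)*108 - 132 = (-3 - 8)*108 - 132 = -11*108 - 132 = -1188 - 132 = -1320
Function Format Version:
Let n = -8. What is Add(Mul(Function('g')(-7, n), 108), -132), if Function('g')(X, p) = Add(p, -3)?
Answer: -1320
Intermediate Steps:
Function('g')(X, p) = Add(-3, p)
Add(Mul(Function('g')(-7, n), 108), -132) = Add(Mul(Add(-3, -8), 108), -132) = Add(Mul(-11, 108), -132) = Add(-1188, -132) = -1320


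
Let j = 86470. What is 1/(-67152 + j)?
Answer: 1/19318 ≈ 5.1765e-5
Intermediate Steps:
1/(-67152 + j) = 1/(-67152 + 86470) = 1/19318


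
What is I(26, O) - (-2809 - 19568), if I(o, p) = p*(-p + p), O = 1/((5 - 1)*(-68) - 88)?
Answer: 22377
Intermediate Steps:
O = -1/360 (O = 1/(4*(-68) - 88) = 1/(-272 - 88) = 1/(-360) = -1/360 ≈ -0.0027778)
I(o, p) = 0 (I(o, p) = p*0 = 0)
I(26, O) - (-2809 - 19568) = 0 - (-2809 - 19568) = 0 - 1*(-22377) = 0 + 22377 = 22377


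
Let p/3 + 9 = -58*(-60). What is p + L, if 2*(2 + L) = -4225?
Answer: 16597/2 ≈ 8298.5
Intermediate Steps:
p = 10413 (p = -27 + 3*(-58*(-60)) = -27 + 3*3480 = -27 + 10440 = 10413)
L = -4229/2 (L = -2 + (1/2)*(-4225) = -2 - 4225/2 = -4229/2 ≈ -2114.5)
p + L = 10413 - 4229/2 = 16597/2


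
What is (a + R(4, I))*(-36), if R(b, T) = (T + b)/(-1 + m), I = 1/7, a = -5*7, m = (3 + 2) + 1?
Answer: 43056/35 ≈ 1230.2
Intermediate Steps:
m = 6 (m = 5 + 1 = 6)
a = -35
I = 1/7 ≈ 0.14286
R(b, T) = T/5 + b/5 (R(b, T) = (T + b)/(-1 + 6) = (T + b)/5 = (T + b)*(1/5) = T/5 + b/5)
(a + R(4, I))*(-36) = (-35 + ((1/5)*(1/7) + (1/5)*4))*(-36) = (-35 + (1/35 + 4/5))*(-36) = (-35 + 29/35)*(-36) = -1196/35*(-36) = 43056/35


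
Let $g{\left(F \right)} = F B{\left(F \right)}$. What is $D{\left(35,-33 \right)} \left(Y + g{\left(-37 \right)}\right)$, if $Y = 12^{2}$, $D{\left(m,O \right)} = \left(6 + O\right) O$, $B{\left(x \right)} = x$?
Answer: $1348083$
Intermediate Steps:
$D{\left(m,O \right)} = O \left(6 + O\right)$
$Y = 144$
$g{\left(F \right)} = F^{2}$ ($g{\left(F \right)} = F F = F^{2}$)
$D{\left(35,-33 \right)} \left(Y + g{\left(-37 \right)}\right) = - 33 \left(6 - 33\right) \left(144 + \left(-37\right)^{2}\right) = \left(-33\right) \left(-27\right) \left(144 + 1369\right) = 891 \cdot 1513 = 1348083$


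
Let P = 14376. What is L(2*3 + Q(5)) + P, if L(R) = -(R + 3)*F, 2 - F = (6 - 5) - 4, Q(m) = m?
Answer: 14306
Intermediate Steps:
F = 5 (F = 2 - ((6 - 5) - 4) = 2 - (1 - 4) = 2 - 1*(-3) = 2 + 3 = 5)
L(R) = -15 - 5*R (L(R) = -(R + 3)*5 = -(3 + R)*5 = -(15 + 5*R) = -15 - 5*R)
L(2*3 + Q(5)) + P = (-15 - 5*(2*3 + 5)) + 14376 = (-15 - 5*(6 + 5)) + 14376 = (-15 - 5*11) + 14376 = (-15 - 55) + 14376 = -70 + 14376 = 14306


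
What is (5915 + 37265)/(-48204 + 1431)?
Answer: -43180/46773 ≈ -0.92318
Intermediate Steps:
(5915 + 37265)/(-48204 + 1431) = 43180/(-46773) = 43180*(-1/46773) = -43180/46773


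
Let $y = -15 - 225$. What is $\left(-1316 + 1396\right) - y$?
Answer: $320$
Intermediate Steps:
$y = -240$ ($y = -15 - 225 = -240$)
$\left(-1316 + 1396\right) - y = \left(-1316 + 1396\right) - -240 = 80 + 240 = 320$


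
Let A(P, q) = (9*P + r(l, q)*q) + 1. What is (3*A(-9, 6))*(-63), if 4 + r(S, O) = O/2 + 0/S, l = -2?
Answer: 16254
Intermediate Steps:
r(S, O) = -4 + O/2 (r(S, O) = -4 + (O/2 + 0/S) = -4 + (O*(½) + 0) = -4 + (O/2 + 0) = -4 + O/2)
A(P, q) = 1 + 9*P + q*(-4 + q/2) (A(P, q) = (9*P + (-4 + q/2)*q) + 1 = (9*P + q*(-4 + q/2)) + 1 = 1 + 9*P + q*(-4 + q/2))
(3*A(-9, 6))*(-63) = (3*(1 + 9*(-9) + (½)*6*(-8 + 6)))*(-63) = (3*(1 - 81 + (½)*6*(-2)))*(-63) = (3*(1 - 81 - 6))*(-63) = (3*(-86))*(-63) = -258*(-63) = 16254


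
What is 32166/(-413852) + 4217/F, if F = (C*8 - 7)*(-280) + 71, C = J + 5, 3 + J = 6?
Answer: -1128149729/3287847214 ≈ -0.34313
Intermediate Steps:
J = 3 (J = -3 + 6 = 3)
C = 8 (C = 3 + 5 = 8)
F = -15889 (F = (8*8 - 7)*(-280) + 71 = (64 - 7)*(-280) + 71 = 57*(-280) + 71 = -15960 + 71 = -15889)
32166/(-413852) + 4217/F = 32166/(-413852) + 4217/(-15889) = 32166*(-1/413852) + 4217*(-1/15889) = -16083/206926 - 4217/15889 = -1128149729/3287847214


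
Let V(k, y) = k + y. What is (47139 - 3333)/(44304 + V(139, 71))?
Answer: 7301/7419 ≈ 0.98409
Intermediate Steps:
(47139 - 3333)/(44304 + V(139, 71)) = (47139 - 3333)/(44304 + (139 + 71)) = 43806/(44304 + 210) = 43806/44514 = 43806*(1/44514) = 7301/7419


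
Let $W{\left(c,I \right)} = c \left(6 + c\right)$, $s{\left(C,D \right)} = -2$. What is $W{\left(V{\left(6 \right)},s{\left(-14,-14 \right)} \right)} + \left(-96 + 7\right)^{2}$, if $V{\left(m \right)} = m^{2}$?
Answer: $9433$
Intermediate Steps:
$W{\left(V{\left(6 \right)},s{\left(-14,-14 \right)} \right)} + \left(-96 + 7\right)^{2} = 6^{2} \left(6 + 6^{2}\right) + \left(-96 + 7\right)^{2} = 36 \left(6 + 36\right) + \left(-89\right)^{2} = 36 \cdot 42 + 7921 = 1512 + 7921 = 9433$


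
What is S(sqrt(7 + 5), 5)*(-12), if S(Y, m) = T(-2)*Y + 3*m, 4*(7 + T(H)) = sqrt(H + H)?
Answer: -180 + 12*sqrt(3)*(14 - I) ≈ 110.98 - 20.785*I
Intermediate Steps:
T(H) = -7 + sqrt(2)*sqrt(H)/4 (T(H) = -7 + sqrt(H + H)/4 = -7 + sqrt(2*H)/4 = -7 + (sqrt(2)*sqrt(H))/4 = -7 + sqrt(2)*sqrt(H)/4)
S(Y, m) = 3*m + Y*(-7 + I/2) (S(Y, m) = (-7 + sqrt(2)*sqrt(-2)/4)*Y + 3*m = (-7 + sqrt(2)*(I*sqrt(2))/4)*Y + 3*m = (-7 + I/2)*Y + 3*m = Y*(-7 + I/2) + 3*m = 3*m + Y*(-7 + I/2))
S(sqrt(7 + 5), 5)*(-12) = (3*5 - sqrt(7 + 5)*(14 - I)/2)*(-12) = (15 - sqrt(12)*(14 - I)/2)*(-12) = (15 - 2*sqrt(3)*(14 - I)/2)*(-12) = (15 - sqrt(3)*(14 - I))*(-12) = -180 + 12*sqrt(3)*(14 - I)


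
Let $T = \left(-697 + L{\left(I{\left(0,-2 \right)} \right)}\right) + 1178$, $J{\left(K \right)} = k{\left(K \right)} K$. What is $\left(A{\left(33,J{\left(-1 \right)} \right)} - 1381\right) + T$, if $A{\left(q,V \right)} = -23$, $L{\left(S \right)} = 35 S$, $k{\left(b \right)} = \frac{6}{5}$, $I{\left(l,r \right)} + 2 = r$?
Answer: $-1063$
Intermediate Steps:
$I{\left(l,r \right)} = -2 + r$
$k{\left(b \right)} = \frac{6}{5}$ ($k{\left(b \right)} = 6 \cdot \frac{1}{5} = \frac{6}{5}$)
$J{\left(K \right)} = \frac{6 K}{5}$
$T = 341$ ($T = \left(-697 + 35 \left(-2 - 2\right)\right) + 1178 = \left(-697 + 35 \left(-4\right)\right) + 1178 = \left(-697 - 140\right) + 1178 = -837 + 1178 = 341$)
$\left(A{\left(33,J{\left(-1 \right)} \right)} - 1381\right) + T = \left(-23 - 1381\right) + 341 = -1404 + 341 = -1063$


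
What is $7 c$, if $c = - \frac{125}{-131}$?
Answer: $\frac{875}{131} \approx 6.6794$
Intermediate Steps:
$c = \frac{125}{131}$ ($c = \left(-125\right) \left(- \frac{1}{131}\right) = \frac{125}{131} \approx 0.9542$)
$7 c = 7 \cdot \frac{125}{131} = \frac{875}{131}$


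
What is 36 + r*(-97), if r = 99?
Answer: -9567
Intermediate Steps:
36 + r*(-97) = 36 + 99*(-97) = 36 - 9603 = -9567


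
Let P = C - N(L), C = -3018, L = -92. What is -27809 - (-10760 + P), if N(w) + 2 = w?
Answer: -14125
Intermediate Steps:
N(w) = -2 + w
P = -2924 (P = -3018 - (-2 - 92) = -3018 - 1*(-94) = -3018 + 94 = -2924)
-27809 - (-10760 + P) = -27809 - (-10760 - 2924) = -27809 - 1*(-13684) = -27809 + 13684 = -14125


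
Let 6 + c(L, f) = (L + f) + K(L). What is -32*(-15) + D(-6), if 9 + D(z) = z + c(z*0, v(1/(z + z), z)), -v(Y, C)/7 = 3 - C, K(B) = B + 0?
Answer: 396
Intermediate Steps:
K(B) = B
v(Y, C) = -21 + 7*C (v(Y, C) = -7*(3 - C) = -21 + 7*C)
c(L, f) = -6 + f + 2*L (c(L, f) = -6 + ((L + f) + L) = -6 + (f + 2*L) = -6 + f + 2*L)
D(z) = -36 + 8*z (D(z) = -9 + (z + (-6 + (-21 + 7*z) + 2*(z*0))) = -9 + (z + (-6 + (-21 + 7*z) + 2*0)) = -9 + (z + (-6 + (-21 + 7*z) + 0)) = -9 + (z + (-27 + 7*z)) = -9 + (-27 + 8*z) = -36 + 8*z)
-32*(-15) + D(-6) = -32*(-15) + (-36 + 8*(-6)) = 480 + (-36 - 48) = 480 - 84 = 396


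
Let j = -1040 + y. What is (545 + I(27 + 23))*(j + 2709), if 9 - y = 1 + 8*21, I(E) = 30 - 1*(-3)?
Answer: 872202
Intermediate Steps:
I(E) = 33 (I(E) = 30 + 3 = 33)
y = -160 (y = 9 - (1 + 8*21) = 9 - (1 + 168) = 9 - 1*169 = 9 - 169 = -160)
j = -1200 (j = -1040 - 160 = -1200)
(545 + I(27 + 23))*(j + 2709) = (545 + 33)*(-1200 + 2709) = 578*1509 = 872202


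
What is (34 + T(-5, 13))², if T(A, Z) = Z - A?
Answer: 2704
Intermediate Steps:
(34 + T(-5, 13))² = (34 + (13 - 1*(-5)))² = (34 + (13 + 5))² = (34 + 18)² = 52² = 2704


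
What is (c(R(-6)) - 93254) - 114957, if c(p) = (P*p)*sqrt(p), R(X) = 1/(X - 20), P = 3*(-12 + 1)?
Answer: -208211 + 33*I*sqrt(26)/676 ≈ -2.0821e+5 + 0.24892*I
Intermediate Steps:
P = -33 (P = 3*(-11) = -33)
R(X) = 1/(-20 + X)
c(p) = -33*p**(3/2) (c(p) = (-33*p)*sqrt(p) = -33*p**(3/2))
(c(R(-6)) - 93254) - 114957 = (-33*(-I*sqrt(26)/676) - 93254) - 114957 = (-(-33)*I*sqrt(26)/676 - 93254) - 114957 = (33*I*sqrt(26)/676 - 93254) - 114957 = (-93254 + 33*I*sqrt(26)/676) - 114957 = -208211 + 33*I*sqrt(26)/676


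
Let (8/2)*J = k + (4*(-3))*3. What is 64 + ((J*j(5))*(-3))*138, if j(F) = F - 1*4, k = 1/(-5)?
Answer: 38107/10 ≈ 3810.7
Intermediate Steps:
k = -⅕ ≈ -0.20000
j(F) = -4 + F (j(F) = F - 4 = -4 + F)
J = -181/20 (J = (-⅕ + (4*(-3))*3)/4 = (-⅕ - 12*3)/4 = (-⅕ - 36)/4 = (¼)*(-181/5) = -181/20 ≈ -9.0500)
64 + ((J*j(5))*(-3))*138 = 64 + (-181*(-4 + 5)/20*(-3))*138 = 64 + (-181/20*1*(-3))*138 = 64 - 181/20*(-3)*138 = 64 + (543/20)*138 = 64 + 37467/10 = 38107/10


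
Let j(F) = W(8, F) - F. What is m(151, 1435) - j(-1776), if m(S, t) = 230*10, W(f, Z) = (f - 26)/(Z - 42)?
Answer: 52923/101 ≈ 523.99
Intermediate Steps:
W(f, Z) = (-26 + f)/(-42 + Z)
m(S, t) = 2300
j(F) = -F - 18/(-42 + F) (j(F) = (-26 + 8)/(-42 + F) - F = -18/(-42 + F) - F = -F - 18/(-42 + F))
m(151, 1435) - j(-1776) = 2300 - (-18 - 1*(-1776)*(-42 - 1776))/(-42 - 1776) = 2300 - (-18 - 1*(-1776)*(-1818))/(-1818) = 2300 - (-1)*(-18 - 3228768)/1818 = 2300 - (-1)*(-3228786)/1818 = 2300 - 1*179377/101 = 2300 - 179377/101 = 52923/101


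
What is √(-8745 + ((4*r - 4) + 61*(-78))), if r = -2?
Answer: I*√13515 ≈ 116.25*I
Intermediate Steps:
√(-8745 + ((4*r - 4) + 61*(-78))) = √(-8745 + ((4*(-2) - 4) + 61*(-78))) = √(-8745 + ((-8 - 4) - 4758)) = √(-8745 + (-12 - 4758)) = √(-8745 - 4770) = √(-13515) = I*√13515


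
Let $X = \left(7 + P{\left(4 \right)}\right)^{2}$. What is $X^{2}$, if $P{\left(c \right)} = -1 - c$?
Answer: $16$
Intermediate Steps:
$X = 4$ ($X = \left(7 - 5\right)^{2} = 2^{2} = 4$)
$X^{2} = 4^{2} = 16$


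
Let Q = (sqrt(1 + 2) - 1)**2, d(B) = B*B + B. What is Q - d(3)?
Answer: -12 + (1 - sqrt(3))**2 ≈ -11.464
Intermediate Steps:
d(B) = B + B**2 (d(B) = B**2 + B = B + B**2)
Q = (-1 + sqrt(3))**2 (Q = (sqrt(3) - 1)**2 = (-1 + sqrt(3))**2 ≈ 0.53590)
Q - d(3) = (1 - sqrt(3))**2 - 3*(1 + 3) = (1 - sqrt(3))**2 - 3*4 = (1 - sqrt(3))**2 - 1*12 = (1 - sqrt(3))**2 - 12 = -12 + (1 - sqrt(3))**2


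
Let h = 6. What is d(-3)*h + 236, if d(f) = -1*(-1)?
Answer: 242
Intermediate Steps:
d(f) = 1
d(-3)*h + 236 = 1*6 + 236 = 6 + 236 = 242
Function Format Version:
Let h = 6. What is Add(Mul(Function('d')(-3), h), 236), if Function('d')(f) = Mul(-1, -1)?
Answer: 242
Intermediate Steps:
Function('d')(f) = 1
Add(Mul(Function('d')(-3), h), 236) = Add(Mul(1, 6), 236) = Add(6, 236) = 242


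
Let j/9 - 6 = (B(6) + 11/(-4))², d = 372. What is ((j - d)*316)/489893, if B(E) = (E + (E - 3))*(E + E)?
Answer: 125616399/1959572 ≈ 64.104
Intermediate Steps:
B(E) = 2*E*(-3 + 2*E) (B(E) = (E + (-3 + E))*(2*E) = (-3 + 2*E)*(2*E) = 2*E*(-3 + 2*E))
j = 1596033/16 (j = 54 + 9*(2*6*(-3 + 2*6) + 11/(-4))² = 54 + 9*(2*6*(-3 + 12) + 11*(-¼))² = 54 + 9*(2*6*9 - 11/4)² = 54 + 9*(108 - 11/4)² = 54 + 9*(421/4)² = 54 + 9*(177241/16) = 54 + 1595169/16 = 1596033/16 ≈ 99752.)
((j - d)*316)/489893 = ((1596033/16 - 1*372)*316)/489893 = ((1596033/16 - 372)*316)*(1/489893) = ((1590081/16)*316)*(1/489893) = (125616399/4)*(1/489893) = 125616399/1959572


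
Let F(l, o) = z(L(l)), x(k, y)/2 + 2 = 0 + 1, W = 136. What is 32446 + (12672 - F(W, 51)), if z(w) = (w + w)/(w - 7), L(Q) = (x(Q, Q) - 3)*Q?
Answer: 30994706/687 ≈ 45116.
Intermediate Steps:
x(k, y) = -2 (x(k, y) = -4 + 2*(0 + 1) = -4 + 2*1 = -4 + 2 = -2)
L(Q) = -5*Q (L(Q) = (-2 - 3)*Q = -5*Q)
z(w) = 2*w/(-7 + w) (z(w) = (2*w)/(-7 + w) = 2*w/(-7 + w))
F(l, o) = -10*l/(-7 - 5*l) (F(l, o) = 2*(-5*l)/(-7 - 5*l) = -10*l/(-7 - 5*l))
32446 + (12672 - F(W, 51)) = 32446 + (12672 - 10*136/(7 + 5*136)) = 32446 + (12672 - 10*136/(7 + 680)) = 32446 + (12672 - 10*136/687) = 32446 + (12672 - 1*1360/687) = 32446 + (12672 - 1360/687) = 32446 + 8704304/687 = 30994706/687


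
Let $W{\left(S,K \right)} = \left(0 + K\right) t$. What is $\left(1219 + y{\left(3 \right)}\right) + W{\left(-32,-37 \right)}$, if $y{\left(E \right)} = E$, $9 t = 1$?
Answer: $\frac{10961}{9} \approx 1217.9$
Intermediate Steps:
$t = \frac{1}{9}$ ($t = \frac{1}{9} \cdot 1 = \frac{1}{9} \approx 0.11111$)
$W{\left(S,K \right)} = \frac{K}{9}$ ($W{\left(S,K \right)} = \left(0 + K\right) \frac{1}{9} = K \frac{1}{9} = \frac{K}{9}$)
$\left(1219 + y{\left(3 \right)}\right) + W{\left(-32,-37 \right)} = \left(1219 + 3\right) + \frac{1}{9} \left(-37\right) = 1222 - \frac{37}{9} = \frac{10961}{9}$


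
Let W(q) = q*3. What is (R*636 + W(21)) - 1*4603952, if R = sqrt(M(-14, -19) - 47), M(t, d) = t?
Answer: -4603889 + 636*I*sqrt(61) ≈ -4.6039e+6 + 4967.3*I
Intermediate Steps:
R = I*sqrt(61) (R = sqrt(-14 - 47) = sqrt(-61) = I*sqrt(61) ≈ 7.8102*I)
W(q) = 3*q
(R*636 + W(21)) - 1*4603952 = ((I*sqrt(61))*636 + 3*21) - 1*4603952 = (636*I*sqrt(61) + 63) - 4603952 = (63 + 636*I*sqrt(61)) - 4603952 = -4603889 + 636*I*sqrt(61)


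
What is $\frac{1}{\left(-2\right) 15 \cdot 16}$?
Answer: $- \frac{1}{480} \approx -0.0020833$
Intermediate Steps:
$\frac{1}{\left(-2\right) 15 \cdot 16} = \frac{1}{\left(-30\right) 16} = \frac{1}{-480} = - \frac{1}{480}$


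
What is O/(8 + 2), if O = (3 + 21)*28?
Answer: 336/5 ≈ 67.200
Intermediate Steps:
O = 672 (O = 24*28 = 672)
O/(8 + 2) = 672/(8 + 2) = 672/10 = 672*(⅒) = 336/5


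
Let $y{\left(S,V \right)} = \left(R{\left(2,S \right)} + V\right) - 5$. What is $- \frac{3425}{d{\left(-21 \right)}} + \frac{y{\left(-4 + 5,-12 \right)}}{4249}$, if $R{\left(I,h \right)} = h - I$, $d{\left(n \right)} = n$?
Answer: $\frac{2078921}{12747} \approx 163.09$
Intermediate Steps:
$y{\left(S,V \right)} = -7 + S + V$ ($y{\left(S,V \right)} = \left(\left(S - 2\right) + V\right) - 5 = \left(\left(-2 + S\right) + V\right) - 5 = \left(-2 + S + V\right) - 5 = -7 + S + V$)
$- \frac{3425}{d{\left(-21 \right)}} + \frac{y{\left(-4 + 5,-12 \right)}}{4249} = - \frac{3425}{-21} + \frac{-7 + \left(-4 + 5\right) - 12}{4249} = \left(-3425\right) \left(- \frac{1}{21}\right) + \left(-7 + 1 - 12\right) \frac{1}{4249} = \frac{3425}{21} - \frac{18}{4249} = \frac{2078921}{12747}$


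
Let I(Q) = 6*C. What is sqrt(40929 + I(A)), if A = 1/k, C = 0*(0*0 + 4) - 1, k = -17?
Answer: 3*sqrt(4547) ≈ 202.29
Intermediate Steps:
C = -1 (C = 0*(0 + 4) - 1 = 0*4 - 1 = 0 - 1 = -1)
A = -1/17 (A = 1/(-17) = -1/17 ≈ -0.058824)
I(Q) = -6 (I(Q) = 6*(-1) = -6)
sqrt(40929 + I(A)) = sqrt(40929 - 6) = sqrt(40923) = 3*sqrt(4547)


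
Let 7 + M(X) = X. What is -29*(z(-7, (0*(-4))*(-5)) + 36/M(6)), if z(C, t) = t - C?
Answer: 841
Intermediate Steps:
M(X) = -7 + X
-29*(z(-7, (0*(-4))*(-5)) + 36/M(6)) = -29*(((0*(-4))*(-5) - 1*(-7)) + 36/(-7 + 6)) = -29*((0*(-5) + 7) + 36/(-1)) = -29*((0 + 7) + 36*(-1)) = -29*(7 - 36) = -29*(-29) = 841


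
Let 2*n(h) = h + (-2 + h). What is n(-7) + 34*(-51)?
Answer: -1742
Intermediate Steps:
n(h) = -1 + h (n(h) = (h + (-2 + h))/2 = (-2 + 2*h)/2 = -1 + h)
n(-7) + 34*(-51) = (-1 - 7) + 34*(-51) = -8 - 1734 = -1742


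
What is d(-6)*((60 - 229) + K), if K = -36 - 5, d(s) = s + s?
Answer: 2520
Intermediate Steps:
d(s) = 2*s
K = -41
d(-6)*((60 - 229) + K) = (2*(-6))*((60 - 229) - 41) = -12*(-169 - 41) = -12*(-210) = 2520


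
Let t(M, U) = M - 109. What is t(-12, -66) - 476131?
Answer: -476252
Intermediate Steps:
t(M, U) = -109 + M
t(-12, -66) - 476131 = (-109 - 12) - 476131 = -121 - 476131 = -476252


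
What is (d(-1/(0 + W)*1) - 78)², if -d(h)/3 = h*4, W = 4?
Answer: 5625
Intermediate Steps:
d(h) = -12*h (d(h) = -3*h*4 = -12*h)
(d(-1/(0 + W)*1) - 78)² = (-12*(-1/(0 + 4)) - 78)² = (-12*(-1/4) - 78)² = (-12*(-1*¼) - 78)² = (-(-3) - 78)² = (-12*(-¼) - 78)² = (3 - 78)² = (-75)² = 5625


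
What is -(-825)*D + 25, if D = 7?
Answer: 5800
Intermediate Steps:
-(-825)*D + 25 = -(-825)*7 + 25 = -75*(-77) + 25 = 5775 + 25 = 5800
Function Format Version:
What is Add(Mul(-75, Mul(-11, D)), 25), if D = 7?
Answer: 5800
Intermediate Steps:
Add(Mul(-75, Mul(-11, D)), 25) = Add(Mul(-75, Mul(-11, 7)), 25) = Add(Mul(-75, -77), 25) = Add(5775, 25) = 5800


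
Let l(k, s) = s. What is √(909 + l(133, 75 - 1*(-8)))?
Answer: 4*√62 ≈ 31.496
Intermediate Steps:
√(909 + l(133, 75 - 1*(-8))) = √(909 + (75 - 1*(-8))) = √(909 + (75 + 8)) = √(909 + 83) = √992 = 4*√62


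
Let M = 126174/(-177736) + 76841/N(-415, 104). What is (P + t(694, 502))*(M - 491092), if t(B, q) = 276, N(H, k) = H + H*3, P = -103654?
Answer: 468129552921247569/9220055 ≈ 5.0773e+10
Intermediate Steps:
N(H, k) = 4*H (N(H, k) = H + 3*H = 4*H)
M = -866678801/18440110 (M = 126174/(-177736) + 76841/((4*(-415))) = 126174*(-1/177736) + 76841/(-1660) = -63087/88868 + 76841*(-1/1660) = -63087/88868 - 76841/1660 = -866678801/18440110 ≈ -47.000)
(P + t(694, 502))*(M - 491092) = (-103654 + 276)*(-866678801/18440110 - 491092) = -103378*(-9056657178921/18440110) = 468129552921247569/9220055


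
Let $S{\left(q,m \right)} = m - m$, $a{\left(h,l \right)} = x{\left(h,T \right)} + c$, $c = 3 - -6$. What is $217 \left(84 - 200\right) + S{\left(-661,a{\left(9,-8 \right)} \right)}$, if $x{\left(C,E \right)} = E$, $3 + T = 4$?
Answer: $-25172$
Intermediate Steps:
$T = 1$ ($T = -3 + 4 = 1$)
$c = 9$ ($c = 3 + 6 = 9$)
$a{\left(h,l \right)} = 10$ ($a{\left(h,l \right)} = 1 + 9 = 10$)
$S{\left(q,m \right)} = 0$
$217 \left(84 - 200\right) + S{\left(-661,a{\left(9,-8 \right)} \right)} = 217 \left(84 - 200\right) + 0 = 217 \left(-116\right) + 0 = -25172 + 0 = -25172$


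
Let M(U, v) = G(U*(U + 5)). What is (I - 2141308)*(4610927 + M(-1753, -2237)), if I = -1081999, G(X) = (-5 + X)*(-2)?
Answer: 4891532761157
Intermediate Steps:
G(X) = 10 - 2*X
M(U, v) = 10 - 2*U*(5 + U) (M(U, v) = 10 - 2*U*(U + 5) = 10 - 2*U*(5 + U))
(I - 2141308)*(4610927 + M(-1753, -2237)) = (-1081999 - 2141308)*(4610927 + (10 - 2*(-1753)*(5 - 1753))) = -3223307*(4610927 + (10 - 2*(-1753)*(-1748))) = -3223307*(4610927 + (10 - 6128488)) = -3223307*(4610927 - 6128478) = -3223307*(-1517551) = 4891532761157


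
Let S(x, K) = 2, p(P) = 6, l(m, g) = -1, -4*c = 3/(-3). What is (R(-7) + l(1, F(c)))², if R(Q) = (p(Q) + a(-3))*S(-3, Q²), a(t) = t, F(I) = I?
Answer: 25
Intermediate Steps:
c = ¼ (c = -3/(4*(-3)) = -3*(-1)/(4*3) = -¼*(-1) = ¼ ≈ 0.25000)
R(Q) = 6 (R(Q) = (6 - 3)*2 = 3*2 = 6)
(R(-7) + l(1, F(c)))² = (6 - 1)² = 5² = 25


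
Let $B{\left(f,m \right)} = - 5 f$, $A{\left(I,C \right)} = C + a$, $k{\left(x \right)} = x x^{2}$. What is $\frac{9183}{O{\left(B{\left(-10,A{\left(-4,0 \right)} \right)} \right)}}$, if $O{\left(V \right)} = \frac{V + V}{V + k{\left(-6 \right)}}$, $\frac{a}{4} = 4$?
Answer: $- \frac{762189}{50} \approx -15244.0$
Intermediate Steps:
$k{\left(x \right)} = x^{3}$
$a = 16$ ($a = 4 \cdot 4 = 16$)
$A{\left(I,C \right)} = 16 + C$ ($A{\left(I,C \right)} = C + 16 = 16 + C$)
$O{\left(V \right)} = \frac{2 V}{-216 + V}$ ($O{\left(V \right)} = \frac{V + V}{V + \left(-6\right)^{3}} = \frac{2 V}{V - 216} = \frac{2 V}{-216 + V}$)
$\frac{9183}{O{\left(B{\left(-10,A{\left(-4,0 \right)} \right)} \right)}} = \frac{9183}{2 \left(\left(-5\right) \left(-10\right)\right) \frac{1}{-216 - -50}} = \frac{9183}{2 \cdot 50 \frac{1}{-216 + 50}} = \frac{9183}{2 \cdot 50 \frac{1}{-166}} = \frac{9183}{2 \cdot 50 \left(- \frac{1}{166}\right)} = \frac{9183}{- \frac{50}{83}} = 9183 \left(- \frac{83}{50}\right) = - \frac{762189}{50}$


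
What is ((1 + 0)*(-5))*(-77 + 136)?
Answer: -295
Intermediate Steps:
((1 + 0)*(-5))*(-77 + 136) = (1*(-5))*59 = -5*59 = -295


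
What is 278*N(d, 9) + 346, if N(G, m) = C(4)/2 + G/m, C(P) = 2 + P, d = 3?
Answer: 3818/3 ≈ 1272.7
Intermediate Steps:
N(G, m) = 3 + G/m (N(G, m) = (2 + 4)/2 + G/m = 6*(½) + G/m = 3 + G/m)
278*N(d, 9) + 346 = 278*(3 + 3/9) + 346 = 278*(3 + 3*(⅑)) + 346 = 278*(3 + ⅓) + 346 = 278*(10/3) + 346 = 2780/3 + 346 = 3818/3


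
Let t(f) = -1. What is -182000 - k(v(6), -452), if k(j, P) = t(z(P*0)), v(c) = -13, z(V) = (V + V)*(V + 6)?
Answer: -181999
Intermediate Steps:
z(V) = 2*V*(6 + V) (z(V) = (2*V)*(6 + V) = 2*V*(6 + V))
k(j, P) = -1
-182000 - k(v(6), -452) = -182000 - 1*(-1) = -182000 + 1 = -181999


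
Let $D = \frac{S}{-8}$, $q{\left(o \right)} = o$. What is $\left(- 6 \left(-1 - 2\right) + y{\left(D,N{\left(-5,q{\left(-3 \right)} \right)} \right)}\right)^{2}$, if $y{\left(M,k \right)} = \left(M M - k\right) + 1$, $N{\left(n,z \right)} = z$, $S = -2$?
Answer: $\frac{124609}{256} \approx 486.75$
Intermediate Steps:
$D = \frac{1}{4}$ ($D = - \frac{2}{-8} = \left(-2\right) \left(- \frac{1}{8}\right) = \frac{1}{4} \approx 0.25$)
$y{\left(M,k \right)} = 1 + M^{2} - k$ ($y{\left(M,k \right)} = \left(M^{2} - k\right) + 1 = 1 + M^{2} - k$)
$\left(- 6 \left(-1 - 2\right) + y{\left(D,N{\left(-5,q{\left(-3 \right)} \right)} \right)}\right)^{2} = \left(- 6 \left(-1 - 2\right) + \left(1 + \left(\frac{1}{4}\right)^{2} - -3\right)\right)^{2} = \left(\left(-6\right) \left(-3\right) + \left(1 + \frac{1}{16} + 3\right)\right)^{2} = \left(18 + \frac{65}{16}\right)^{2} = \left(\frac{353}{16}\right)^{2} = \frac{124609}{256}$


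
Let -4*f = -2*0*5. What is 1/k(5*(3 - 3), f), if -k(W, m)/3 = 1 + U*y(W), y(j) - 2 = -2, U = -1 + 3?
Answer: -⅓ ≈ -0.33333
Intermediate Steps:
U = 2
y(j) = 0 (y(j) = 2 - 2 = 0)
f = 0 (f = -(-2*0)*5/4 = -0*5 = -¼*0 = 0)
k(W, m) = -3 (k(W, m) = -3*(1 + 2*0) = -3*(1 + 0) = -3*1 = -3)
1/k(5*(3 - 3), f) = 1/(-3) = -⅓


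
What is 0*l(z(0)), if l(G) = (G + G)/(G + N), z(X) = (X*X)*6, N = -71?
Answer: 0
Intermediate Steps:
z(X) = 6*X² (z(X) = X²*6 = 6*X²)
l(G) = 2*G/(-71 + G) (l(G) = (G + G)/(G - 71) = (2*G)/(-71 + G) = 2*G/(-71 + G))
0*l(z(0)) = 0*(2*(6*0²)/(-71 + 6*0²)) = 0*(2*(6*0)/(-71 + 6*0)) = 0*(2*0/(-71 + 0)) = 0*(2*0/(-71)) = 0*(2*0*(-1/71)) = 0*0 = 0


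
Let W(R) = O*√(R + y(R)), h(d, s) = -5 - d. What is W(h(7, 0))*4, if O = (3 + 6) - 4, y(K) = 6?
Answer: 20*I*√6 ≈ 48.99*I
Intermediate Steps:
O = 5 (O = 9 - 4 = 5)
W(R) = 5*√(6 + R) (W(R) = 5*√(R + 6) = 5*√(6 + R))
W(h(7, 0))*4 = (5*√(6 + (-5 - 1*7)))*4 = (5*√(6 + (-5 - 7)))*4 = (5*√(6 - 12))*4 = (5*√(-6))*4 = (5*(I*√6))*4 = (5*I*√6)*4 = 20*I*√6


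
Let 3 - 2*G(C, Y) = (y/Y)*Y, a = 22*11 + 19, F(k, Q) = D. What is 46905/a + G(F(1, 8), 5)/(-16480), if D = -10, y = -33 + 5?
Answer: 515326903/2867520 ≈ 179.71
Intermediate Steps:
y = -28
F(k, Q) = -10
a = 261 (a = 242 + 19 = 261)
G(C, Y) = 31/2 (G(C, Y) = 3/2 - (-28/Y)*Y/2 = 3/2 - ½*(-28) = 3/2 + 14 = 31/2)
46905/a + G(F(1, 8), 5)/(-16480) = 46905/261 + (31/2)/(-16480) = 46905*(1/261) + (31/2)*(-1/16480) = 15635/87 - 31/32960 = 515326903/2867520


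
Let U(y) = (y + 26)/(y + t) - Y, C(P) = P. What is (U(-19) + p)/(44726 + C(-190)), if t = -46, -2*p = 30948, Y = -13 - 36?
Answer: -125329/361855 ≈ -0.34635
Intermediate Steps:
Y = -49
p = -15474 (p = -1/2*30948 = -15474)
U(y) = 49 + (26 + y)/(-46 + y) (U(y) = (y + 26)/(y - 46) - 1*(-49) = (26 + y)/(-46 + y) + 49 = 49 + (26 + y)/(-46 + y))
(U(-19) + p)/(44726 + C(-190)) = (2*(-1114 + 25*(-19))/(-46 - 19) - 15474)/(44726 - 190) = (2*(-1114 - 475)/(-65) - 15474)/44536 = (2*(-1/65)*(-1589) - 15474)*(1/44536) = (3178/65 - 15474)*(1/44536) = -1002632/65*1/44536 = -125329/361855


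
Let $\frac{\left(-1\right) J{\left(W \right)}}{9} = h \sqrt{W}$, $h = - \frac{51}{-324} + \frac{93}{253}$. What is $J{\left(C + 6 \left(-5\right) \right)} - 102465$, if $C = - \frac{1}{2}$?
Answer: $-102465 - \frac{14345 i \sqrt{122}}{6072} \approx -1.0247 \cdot 10^{5} - 26.094 i$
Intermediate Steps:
$C = - \frac{1}{2}$ ($C = \left(-1\right) \frac{1}{2} = - \frac{1}{2} \approx -0.5$)
$h = \frac{14345}{27324}$ ($h = \left(-51\right) \left(- \frac{1}{324}\right) + 93 \cdot \frac{1}{253} = \frac{17}{108} + \frac{93}{253} = \frac{14345}{27324} \approx 0.525$)
$J{\left(W \right)} = - \frac{14345 \sqrt{W}}{3036}$ ($J{\left(W \right)} = - 9 \frac{14345 \sqrt{W}}{27324} = - \frac{14345 \sqrt{W}}{3036}$)
$J{\left(C + 6 \left(-5\right) \right)} - 102465 = - \frac{14345 \sqrt{- \frac{1}{2} + 6 \left(-5\right)}}{3036} - 102465 = - \frac{14345 \sqrt{- \frac{1}{2} - 30}}{3036} - 102465 = - \frac{14345 \sqrt{- \frac{61}{2}}}{3036} - 102465 = - \frac{14345 \frac{i \sqrt{122}}{2}}{3036} - 102465 = - \frac{14345 i \sqrt{122}}{6072} - 102465 = -102465 - \frac{14345 i \sqrt{122}}{6072}$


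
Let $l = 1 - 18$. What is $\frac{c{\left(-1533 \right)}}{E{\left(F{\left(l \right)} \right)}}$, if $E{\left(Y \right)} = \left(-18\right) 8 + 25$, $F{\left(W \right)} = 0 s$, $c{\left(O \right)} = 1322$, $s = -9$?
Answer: $- \frac{1322}{119} \approx -11.109$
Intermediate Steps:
$l = -17$ ($l = 1 - 18 = -17$)
$F{\left(W \right)} = 0$ ($F{\left(W \right)} = 0 \left(-9\right) = 0$)
$E{\left(Y \right)} = -119$ ($E{\left(Y \right)} = -144 + 25 = -119$)
$\frac{c{\left(-1533 \right)}}{E{\left(F{\left(l \right)} \right)}} = \frac{1322}{-119} = 1322 \left(- \frac{1}{119}\right) = - \frac{1322}{119}$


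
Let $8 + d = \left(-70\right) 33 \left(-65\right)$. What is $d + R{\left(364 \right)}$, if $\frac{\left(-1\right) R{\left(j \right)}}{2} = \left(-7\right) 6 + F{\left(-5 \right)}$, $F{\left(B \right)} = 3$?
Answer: $150220$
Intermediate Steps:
$d = 150142$ ($d = -8 + \left(-70\right) 33 \left(-65\right) = -8 - -150150 = -8 + 150150 = 150142$)
$R{\left(j \right)} = 78$ ($R{\left(j \right)} = - 2 \left(\left(-7\right) 6 + 3\right) = - 2 \left(-42 + 3\right) = \left(-2\right) \left(-39\right) = 78$)
$d + R{\left(364 \right)} = 150142 + 78 = 150220$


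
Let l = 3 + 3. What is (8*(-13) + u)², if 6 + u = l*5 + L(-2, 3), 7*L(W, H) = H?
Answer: 310249/49 ≈ 6331.6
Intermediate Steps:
L(W, H) = H/7
l = 6
u = 171/7 (u = -6 + (6*5 + (⅐)*3) = -6 + (30 + 3/7) = -6 + 213/7 = 171/7 ≈ 24.429)
(8*(-13) + u)² = (8*(-13) + 171/7)² = (-104 + 171/7)² = (-557/7)² = 310249/49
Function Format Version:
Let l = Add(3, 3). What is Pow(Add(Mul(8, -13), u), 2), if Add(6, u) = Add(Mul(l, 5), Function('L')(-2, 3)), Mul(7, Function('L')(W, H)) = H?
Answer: Rational(310249, 49) ≈ 6331.6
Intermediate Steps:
Function('L')(W, H) = Mul(Rational(1, 7), H)
l = 6
u = Rational(171, 7) (u = Add(-6, Add(Mul(6, 5), Mul(Rational(1, 7), 3))) = Add(-6, Add(30, Rational(3, 7))) = Add(-6, Rational(213, 7)) = Rational(171, 7) ≈ 24.429)
Pow(Add(Mul(8, -13), u), 2) = Pow(Add(Mul(8, -13), Rational(171, 7)), 2) = Pow(Add(-104, Rational(171, 7)), 2) = Pow(Rational(-557, 7), 2) = Rational(310249, 49)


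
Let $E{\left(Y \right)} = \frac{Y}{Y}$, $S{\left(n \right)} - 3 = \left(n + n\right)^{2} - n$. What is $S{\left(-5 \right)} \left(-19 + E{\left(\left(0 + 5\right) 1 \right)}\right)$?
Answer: $-1944$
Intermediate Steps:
$S{\left(n \right)} = 3 - n + 4 n^{2}$ ($S{\left(n \right)} = 3 - \left(n - \left(n + n\right)^{2}\right) = 3 - \left(n - 4 n^{2}\right) = 3 + \left(4 n^{2} - n\right) = 3 + \left(- n + 4 n^{2}\right) = 3 - n + 4 n^{2}$)
$E{\left(Y \right)} = 1$
$S{\left(-5 \right)} \left(-19 + E{\left(\left(0 + 5\right) 1 \right)}\right) = \left(3 - -5 + 4 \left(-5\right)^{2}\right) \left(-19 + 1\right) = \left(3 + 5 + 4 \cdot 25\right) \left(-18\right) = \left(3 + 5 + 100\right) \left(-18\right) = 108 \left(-18\right) = -1944$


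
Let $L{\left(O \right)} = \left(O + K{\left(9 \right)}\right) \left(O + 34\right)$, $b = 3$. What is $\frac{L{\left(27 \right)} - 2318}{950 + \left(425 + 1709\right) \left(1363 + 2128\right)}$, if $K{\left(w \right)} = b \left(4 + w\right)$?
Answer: $\frac{61}{266098} \approx 0.00022924$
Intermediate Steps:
$K{\left(w \right)} = 12 + 3 w$ ($K{\left(w \right)} = 3 \left(4 + w\right) = 12 + 3 w$)
$L{\left(O \right)} = \left(34 + O\right) \left(39 + O\right)$ ($L{\left(O \right)} = \left(O + \left(12 + 3 \cdot 9\right)\right) \left(O + 34\right) = \left(O + \left(12 + 27\right)\right) \left(34 + O\right) = \left(O + 39\right) \left(34 + O\right) = \left(39 + O\right) \left(34 + O\right) = \left(34 + O\right) \left(39 + O\right)$)
$\frac{L{\left(27 \right)} - 2318}{950 + \left(425 + 1709\right) \left(1363 + 2128\right)} = \frac{\left(1326 + 27^{2} + 73 \cdot 27\right) - 2318}{950 + \left(425 + 1709\right) \left(1363 + 2128\right)} = \frac{\left(1326 + 729 + 1971\right) - 2318}{950 + 2134 \cdot 3491} = \frac{4026 - 2318}{950 + 7449794} = \frac{1708}{7450744} = 1708 \cdot \frac{1}{7450744} = \frac{61}{266098}$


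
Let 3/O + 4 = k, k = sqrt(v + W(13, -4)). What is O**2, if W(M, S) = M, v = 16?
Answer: 9/(4 - sqrt(29))**2 ≈ 4.6907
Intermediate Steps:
k = sqrt(29) (k = sqrt(16 + 13) = sqrt(29) ≈ 5.3852)
O = 3/(-4 + sqrt(29)) ≈ 2.1658
O**2 = (12/13 + 3*sqrt(29)/13)**2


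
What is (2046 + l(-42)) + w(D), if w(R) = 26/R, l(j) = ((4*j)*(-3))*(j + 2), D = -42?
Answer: -380407/21 ≈ -18115.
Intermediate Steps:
l(j) = -12*j*(2 + j) (l(j) = (-12*j)*(2 + j) = -12*j*(2 + j))
(2046 + l(-42)) + w(D) = (2046 - 12*(-42)*(2 - 42)) + 26/(-42) = (2046 - 12*(-42)*(-40)) + 26*(-1/42) = (2046 - 20160) - 13/21 = -18114 - 13/21 = -380407/21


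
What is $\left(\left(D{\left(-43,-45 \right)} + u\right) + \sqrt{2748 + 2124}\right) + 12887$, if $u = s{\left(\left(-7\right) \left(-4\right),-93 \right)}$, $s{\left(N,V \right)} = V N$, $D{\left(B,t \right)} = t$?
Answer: $10238 + 2 \sqrt{1218} \approx 10308.0$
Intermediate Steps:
$s{\left(N,V \right)} = N V$
$u = -2604$ ($u = \left(-7\right) \left(-4\right) \left(-93\right) = 28 \left(-93\right) = -2604$)
$\left(\left(D{\left(-43,-45 \right)} + u\right) + \sqrt{2748 + 2124}\right) + 12887 = \left(\left(-45 - 2604\right) + \sqrt{2748 + 2124}\right) + 12887 = \left(-2649 + \sqrt{4872}\right) + 12887 = \left(-2649 + 2 \sqrt{1218}\right) + 12887 = 10238 + 2 \sqrt{1218}$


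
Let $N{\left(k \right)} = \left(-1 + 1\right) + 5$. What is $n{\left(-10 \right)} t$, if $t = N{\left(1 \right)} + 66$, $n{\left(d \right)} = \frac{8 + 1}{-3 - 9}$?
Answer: $- \frac{213}{4} \approx -53.25$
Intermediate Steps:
$N{\left(k \right)} = 5$ ($N{\left(k \right)} = 0 + 5 = 5$)
$n{\left(d \right)} = - \frac{3}{4}$ ($n{\left(d \right)} = \frac{9}{-12} = 9 \left(- \frac{1}{12}\right) = - \frac{3}{4}$)
$t = 71$ ($t = 5 + 66 = 71$)
$n{\left(-10 \right)} t = \left(- \frac{3}{4}\right) 71 = - \frac{213}{4}$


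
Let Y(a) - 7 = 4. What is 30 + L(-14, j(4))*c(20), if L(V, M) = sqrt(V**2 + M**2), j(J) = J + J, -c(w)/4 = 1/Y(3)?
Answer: 30 - 8*sqrt(65)/11 ≈ 24.137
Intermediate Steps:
Y(a) = 11 (Y(a) = 7 + 4 = 11)
c(w) = -4/11
j(J) = 2*J
L(V, M) = sqrt(M**2 + V**2)
30 + L(-14, j(4))*c(20) = 30 + sqrt((2*4)**2 + (-14)**2)*(-4/11) = 30 + sqrt(8**2 + 196)*(-4/11) = 30 + sqrt(64 + 196)*(-4/11) = 30 + sqrt(260)*(-4/11) = 30 + (2*sqrt(65))*(-4/11) = 30 - 8*sqrt(65)/11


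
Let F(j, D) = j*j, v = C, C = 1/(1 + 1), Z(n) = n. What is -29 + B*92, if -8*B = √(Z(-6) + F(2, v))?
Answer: -29 - 23*I*√2/2 ≈ -29.0 - 16.263*I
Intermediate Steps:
C = ½ (C = 1/2 = ½ ≈ 0.50000)
v = ½ ≈ 0.50000
F(j, D) = j²
B = -I*√2/8 (B = -√(-6 + 2²)/8 = -√(-6 + 4)/8 = -I*√2/8 ≈ -0.17678*I)
-29 + B*92 = -29 - I*√2/8*92 = -29 - 23*I*√2/2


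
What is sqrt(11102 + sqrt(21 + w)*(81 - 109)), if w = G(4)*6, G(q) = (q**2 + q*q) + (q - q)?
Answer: sqrt(11102 - 28*sqrt(213)) ≈ 103.41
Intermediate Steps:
G(q) = 2*q**2 (G(q) = (q**2 + q**2) + 0 = 2*q**2 + 0 = 2*q**2)
w = 192 (w = (2*4**2)*6 = (2*16)*6 = 32*6 = 192)
sqrt(11102 + sqrt(21 + w)*(81 - 109)) = sqrt(11102 + sqrt(21 + 192)*(81 - 109)) = sqrt(11102 + sqrt(213)*(-28)) = sqrt(11102 - 28*sqrt(213))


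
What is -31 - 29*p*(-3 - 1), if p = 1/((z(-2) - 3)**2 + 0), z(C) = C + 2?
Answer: -163/9 ≈ -18.111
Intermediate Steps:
z(C) = 2 + C
p = 1/9 (p = 1/(((2 - 2) - 3)**2 + 0) = 1/((0 - 3)**2 + 0) = 1/((-3)**2 + 0) = 1/(9 + 0) = 1/9 ≈ 0.11111)
-31 - 29*p*(-3 - 1) = -31 - 29*(-3 - 1)/9 = -31 - 29*(-4)/9 = -31 - 29*(-4/9) = -31 + 116/9 = -163/9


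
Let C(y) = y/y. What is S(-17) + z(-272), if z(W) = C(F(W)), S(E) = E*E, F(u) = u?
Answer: 290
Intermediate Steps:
S(E) = E²
C(y) = 1
z(W) = 1
S(-17) + z(-272) = (-17)² + 1 = 289 + 1 = 290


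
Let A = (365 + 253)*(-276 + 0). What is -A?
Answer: 170568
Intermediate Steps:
A = -170568 (A = 618*(-276) = -170568)
-A = -1*(-170568) = 170568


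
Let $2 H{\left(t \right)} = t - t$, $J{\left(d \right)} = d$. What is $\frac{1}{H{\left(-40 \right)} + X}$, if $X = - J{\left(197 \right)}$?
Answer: $- \frac{1}{197} \approx -0.0050761$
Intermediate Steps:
$H{\left(t \right)} = 0$ ($H{\left(t \right)} = \frac{t - t}{2} = \frac{1}{2} \cdot 0 = 0$)
$X = -197$ ($X = \left(-1\right) 197 = -197$)
$\frac{1}{H{\left(-40 \right)} + X} = \frac{1}{0 - 197} = \frac{1}{-197} = - \frac{1}{197}$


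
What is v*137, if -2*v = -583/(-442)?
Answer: -79871/884 ≈ -90.352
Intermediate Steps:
v = -583/884 (v = -(-583)/(2*(-442)) = -(-583)*(-1)/(2*442) = -½*583/442 = -583/884 ≈ -0.65950)
v*137 = -583/884*137 = -79871/884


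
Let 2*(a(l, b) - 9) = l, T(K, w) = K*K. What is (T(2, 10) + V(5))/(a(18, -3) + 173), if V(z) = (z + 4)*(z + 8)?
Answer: 121/191 ≈ 0.63351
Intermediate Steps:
T(K, w) = K²
V(z) = (4 + z)*(8 + z)
a(l, b) = 9 + l/2
(T(2, 10) + V(5))/(a(18, -3) + 173) = (2² + (32 + 5² + 12*5))/((9 + (½)*18) + 173) = (4 + (32 + 25 + 60))/((9 + 9) + 173) = (4 + 117)/(18 + 173) = 121/191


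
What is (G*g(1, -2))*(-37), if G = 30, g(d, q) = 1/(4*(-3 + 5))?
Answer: -555/4 ≈ -138.75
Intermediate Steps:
g(d, q) = ⅛ (g(d, q) = 1/(4*2) = 1/8 = ⅛)
(G*g(1, -2))*(-37) = (30*(⅛))*(-37) = (15/4)*(-37) = -555/4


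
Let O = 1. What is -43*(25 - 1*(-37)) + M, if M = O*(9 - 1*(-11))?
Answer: -2646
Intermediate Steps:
M = 20 (M = 1*(9 - 1*(-11)) = 1*(9 + 11) = 1*20 = 20)
-43*(25 - 1*(-37)) + M = -43*(25 - 1*(-37)) + 20 = -43*(25 + 37) + 20 = -43*62 + 20 = -2666 + 20 = -2646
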